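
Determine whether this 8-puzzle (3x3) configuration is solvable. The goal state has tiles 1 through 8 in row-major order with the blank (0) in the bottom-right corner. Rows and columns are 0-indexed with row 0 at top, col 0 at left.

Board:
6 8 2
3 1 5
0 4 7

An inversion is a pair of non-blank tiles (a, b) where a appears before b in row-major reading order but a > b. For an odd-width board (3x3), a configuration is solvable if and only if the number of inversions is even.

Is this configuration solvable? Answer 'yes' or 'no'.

Inversions (pairs i<j in row-major order where tile[i] > tile[j] > 0): 14
14 is even, so the puzzle is solvable.

Answer: yes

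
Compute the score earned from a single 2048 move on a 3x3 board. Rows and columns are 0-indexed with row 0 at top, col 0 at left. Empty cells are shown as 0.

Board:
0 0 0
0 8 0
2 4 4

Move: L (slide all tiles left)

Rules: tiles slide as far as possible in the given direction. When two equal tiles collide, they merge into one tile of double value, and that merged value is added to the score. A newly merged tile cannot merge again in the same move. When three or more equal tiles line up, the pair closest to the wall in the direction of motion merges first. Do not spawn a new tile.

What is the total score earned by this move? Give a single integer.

Slide left:
row 0: [0, 0, 0] -> [0, 0, 0]  score +0 (running 0)
row 1: [0, 8, 0] -> [8, 0, 0]  score +0 (running 0)
row 2: [2, 4, 4] -> [2, 8, 0]  score +8 (running 8)
Board after move:
0 0 0
8 0 0
2 8 0

Answer: 8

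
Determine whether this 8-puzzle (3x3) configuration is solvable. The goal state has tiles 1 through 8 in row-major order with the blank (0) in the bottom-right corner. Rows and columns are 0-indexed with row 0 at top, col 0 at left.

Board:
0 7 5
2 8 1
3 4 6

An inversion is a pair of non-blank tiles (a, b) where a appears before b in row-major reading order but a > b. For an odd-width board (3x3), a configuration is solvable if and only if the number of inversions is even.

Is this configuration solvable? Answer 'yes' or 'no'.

Inversions (pairs i<j in row-major order where tile[i] > tile[j] > 0): 15
15 is odd, so the puzzle is not solvable.

Answer: no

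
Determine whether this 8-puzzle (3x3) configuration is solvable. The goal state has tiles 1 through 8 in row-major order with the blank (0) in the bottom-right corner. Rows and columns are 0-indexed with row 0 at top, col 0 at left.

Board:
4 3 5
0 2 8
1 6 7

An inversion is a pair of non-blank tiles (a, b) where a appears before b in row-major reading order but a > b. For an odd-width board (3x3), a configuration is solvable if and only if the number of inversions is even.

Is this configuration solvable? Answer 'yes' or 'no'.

Answer: no

Derivation:
Inversions (pairs i<j in row-major order where tile[i] > tile[j] > 0): 11
11 is odd, so the puzzle is not solvable.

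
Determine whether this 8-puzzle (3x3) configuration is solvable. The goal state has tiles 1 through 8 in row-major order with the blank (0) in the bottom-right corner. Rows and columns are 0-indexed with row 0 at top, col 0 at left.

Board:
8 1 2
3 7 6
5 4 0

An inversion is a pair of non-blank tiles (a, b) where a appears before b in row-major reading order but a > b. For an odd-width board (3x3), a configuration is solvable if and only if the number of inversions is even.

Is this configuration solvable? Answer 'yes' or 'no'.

Answer: no

Derivation:
Inversions (pairs i<j in row-major order where tile[i] > tile[j] > 0): 13
13 is odd, so the puzzle is not solvable.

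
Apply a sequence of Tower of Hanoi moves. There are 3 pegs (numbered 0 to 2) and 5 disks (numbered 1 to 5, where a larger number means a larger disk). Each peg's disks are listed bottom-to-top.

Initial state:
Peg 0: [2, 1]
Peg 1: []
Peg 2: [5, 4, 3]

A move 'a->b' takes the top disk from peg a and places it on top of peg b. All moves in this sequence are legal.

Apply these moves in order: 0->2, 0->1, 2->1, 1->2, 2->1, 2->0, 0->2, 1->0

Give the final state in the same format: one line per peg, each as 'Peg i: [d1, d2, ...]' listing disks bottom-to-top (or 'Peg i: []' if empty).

Answer: Peg 0: [1]
Peg 1: [2]
Peg 2: [5, 4, 3]

Derivation:
After move 1 (0->2):
Peg 0: [2]
Peg 1: []
Peg 2: [5, 4, 3, 1]

After move 2 (0->1):
Peg 0: []
Peg 1: [2]
Peg 2: [5, 4, 3, 1]

After move 3 (2->1):
Peg 0: []
Peg 1: [2, 1]
Peg 2: [5, 4, 3]

After move 4 (1->2):
Peg 0: []
Peg 1: [2]
Peg 2: [5, 4, 3, 1]

After move 5 (2->1):
Peg 0: []
Peg 1: [2, 1]
Peg 2: [5, 4, 3]

After move 6 (2->0):
Peg 0: [3]
Peg 1: [2, 1]
Peg 2: [5, 4]

After move 7 (0->2):
Peg 0: []
Peg 1: [2, 1]
Peg 2: [5, 4, 3]

After move 8 (1->0):
Peg 0: [1]
Peg 1: [2]
Peg 2: [5, 4, 3]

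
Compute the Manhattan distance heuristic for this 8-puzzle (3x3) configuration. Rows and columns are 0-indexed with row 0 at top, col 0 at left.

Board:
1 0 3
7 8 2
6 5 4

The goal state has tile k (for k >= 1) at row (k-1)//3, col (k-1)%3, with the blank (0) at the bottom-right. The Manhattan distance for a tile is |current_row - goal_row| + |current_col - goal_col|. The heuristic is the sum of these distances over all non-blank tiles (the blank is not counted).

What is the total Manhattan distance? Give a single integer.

Tile 1: (0,0)->(0,0) = 0
Tile 3: (0,2)->(0,2) = 0
Tile 7: (1,0)->(2,0) = 1
Tile 8: (1,1)->(2,1) = 1
Tile 2: (1,2)->(0,1) = 2
Tile 6: (2,0)->(1,2) = 3
Tile 5: (2,1)->(1,1) = 1
Tile 4: (2,2)->(1,0) = 3
Sum: 0 + 0 + 1 + 1 + 2 + 3 + 1 + 3 = 11

Answer: 11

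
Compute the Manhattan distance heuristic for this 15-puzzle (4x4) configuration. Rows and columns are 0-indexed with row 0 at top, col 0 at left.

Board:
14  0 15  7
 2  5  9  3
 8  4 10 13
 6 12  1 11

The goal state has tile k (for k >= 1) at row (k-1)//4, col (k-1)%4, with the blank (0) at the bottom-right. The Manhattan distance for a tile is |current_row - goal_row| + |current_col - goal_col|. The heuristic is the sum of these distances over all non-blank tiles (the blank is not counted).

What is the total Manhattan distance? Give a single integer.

Tile 14: (0,0)->(3,1) = 4
Tile 15: (0,2)->(3,2) = 3
Tile 7: (0,3)->(1,2) = 2
Tile 2: (1,0)->(0,1) = 2
Tile 5: (1,1)->(1,0) = 1
Tile 9: (1,2)->(2,0) = 3
Tile 3: (1,3)->(0,2) = 2
Tile 8: (2,0)->(1,3) = 4
Tile 4: (2,1)->(0,3) = 4
Tile 10: (2,2)->(2,1) = 1
Tile 13: (2,3)->(3,0) = 4
Tile 6: (3,0)->(1,1) = 3
Tile 12: (3,1)->(2,3) = 3
Tile 1: (3,2)->(0,0) = 5
Tile 11: (3,3)->(2,2) = 2
Sum: 4 + 3 + 2 + 2 + 1 + 3 + 2 + 4 + 4 + 1 + 4 + 3 + 3 + 5 + 2 = 43

Answer: 43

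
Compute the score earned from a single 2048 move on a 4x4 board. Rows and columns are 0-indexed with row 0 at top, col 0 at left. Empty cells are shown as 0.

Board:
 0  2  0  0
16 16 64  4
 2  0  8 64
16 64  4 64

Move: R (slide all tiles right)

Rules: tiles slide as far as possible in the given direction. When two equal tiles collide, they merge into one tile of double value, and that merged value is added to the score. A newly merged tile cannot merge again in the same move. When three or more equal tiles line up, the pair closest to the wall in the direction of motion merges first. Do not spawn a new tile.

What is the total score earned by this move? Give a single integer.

Slide right:
row 0: [0, 2, 0, 0] -> [0, 0, 0, 2]  score +0 (running 0)
row 1: [16, 16, 64, 4] -> [0, 32, 64, 4]  score +32 (running 32)
row 2: [2, 0, 8, 64] -> [0, 2, 8, 64]  score +0 (running 32)
row 3: [16, 64, 4, 64] -> [16, 64, 4, 64]  score +0 (running 32)
Board after move:
 0  0  0  2
 0 32 64  4
 0  2  8 64
16 64  4 64

Answer: 32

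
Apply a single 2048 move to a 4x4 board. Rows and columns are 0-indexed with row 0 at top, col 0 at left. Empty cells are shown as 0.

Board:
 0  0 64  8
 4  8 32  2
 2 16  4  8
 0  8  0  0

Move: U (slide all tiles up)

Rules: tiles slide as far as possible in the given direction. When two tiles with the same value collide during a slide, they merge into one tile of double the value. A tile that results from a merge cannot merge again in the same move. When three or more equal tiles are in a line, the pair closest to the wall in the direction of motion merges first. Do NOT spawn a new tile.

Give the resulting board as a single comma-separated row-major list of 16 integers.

Answer: 4, 8, 64, 8, 2, 16, 32, 2, 0, 8, 4, 8, 0, 0, 0, 0

Derivation:
Slide up:
col 0: [0, 4, 2, 0] -> [4, 2, 0, 0]
col 1: [0, 8, 16, 8] -> [8, 16, 8, 0]
col 2: [64, 32, 4, 0] -> [64, 32, 4, 0]
col 3: [8, 2, 8, 0] -> [8, 2, 8, 0]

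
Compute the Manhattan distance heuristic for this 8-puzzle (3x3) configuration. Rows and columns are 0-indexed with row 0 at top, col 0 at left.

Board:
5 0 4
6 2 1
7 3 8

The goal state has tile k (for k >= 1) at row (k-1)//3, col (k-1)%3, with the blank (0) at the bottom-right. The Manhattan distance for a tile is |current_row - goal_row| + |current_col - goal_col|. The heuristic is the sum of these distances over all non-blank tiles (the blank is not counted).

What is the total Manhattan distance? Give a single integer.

Tile 5: at (0,0), goal (1,1), distance |0-1|+|0-1| = 2
Tile 4: at (0,2), goal (1,0), distance |0-1|+|2-0| = 3
Tile 6: at (1,0), goal (1,2), distance |1-1|+|0-2| = 2
Tile 2: at (1,1), goal (0,1), distance |1-0|+|1-1| = 1
Tile 1: at (1,2), goal (0,0), distance |1-0|+|2-0| = 3
Tile 7: at (2,0), goal (2,0), distance |2-2|+|0-0| = 0
Tile 3: at (2,1), goal (0,2), distance |2-0|+|1-2| = 3
Tile 8: at (2,2), goal (2,1), distance |2-2|+|2-1| = 1
Sum: 2 + 3 + 2 + 1 + 3 + 0 + 3 + 1 = 15

Answer: 15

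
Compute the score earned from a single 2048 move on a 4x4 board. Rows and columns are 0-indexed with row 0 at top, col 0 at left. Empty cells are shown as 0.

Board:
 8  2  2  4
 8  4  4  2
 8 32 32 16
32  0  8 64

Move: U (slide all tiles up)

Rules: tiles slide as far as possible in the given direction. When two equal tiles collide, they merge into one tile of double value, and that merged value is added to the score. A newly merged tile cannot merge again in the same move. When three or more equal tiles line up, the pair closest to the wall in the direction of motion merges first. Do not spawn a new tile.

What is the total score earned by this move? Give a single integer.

Slide up:
col 0: [8, 8, 8, 32] -> [16, 8, 32, 0]  score +16 (running 16)
col 1: [2, 4, 32, 0] -> [2, 4, 32, 0]  score +0 (running 16)
col 2: [2, 4, 32, 8] -> [2, 4, 32, 8]  score +0 (running 16)
col 3: [4, 2, 16, 64] -> [4, 2, 16, 64]  score +0 (running 16)
Board after move:
16  2  2  4
 8  4  4  2
32 32 32 16
 0  0  8 64

Answer: 16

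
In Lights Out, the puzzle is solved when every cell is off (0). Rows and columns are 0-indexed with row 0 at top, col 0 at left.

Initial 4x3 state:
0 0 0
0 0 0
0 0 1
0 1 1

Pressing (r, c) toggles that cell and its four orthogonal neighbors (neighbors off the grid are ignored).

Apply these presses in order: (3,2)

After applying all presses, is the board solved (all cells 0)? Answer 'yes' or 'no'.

After press 1 at (3,2):
0 0 0
0 0 0
0 0 0
0 0 0

Lights still on: 0

Answer: yes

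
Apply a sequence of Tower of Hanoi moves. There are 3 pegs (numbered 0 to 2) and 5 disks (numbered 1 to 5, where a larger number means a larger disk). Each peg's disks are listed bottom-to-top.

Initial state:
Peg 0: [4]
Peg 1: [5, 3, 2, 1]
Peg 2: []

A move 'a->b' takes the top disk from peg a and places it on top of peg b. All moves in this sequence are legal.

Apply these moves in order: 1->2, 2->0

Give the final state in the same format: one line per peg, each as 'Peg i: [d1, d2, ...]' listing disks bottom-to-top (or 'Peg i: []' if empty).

Answer: Peg 0: [4, 1]
Peg 1: [5, 3, 2]
Peg 2: []

Derivation:
After move 1 (1->2):
Peg 0: [4]
Peg 1: [5, 3, 2]
Peg 2: [1]

After move 2 (2->0):
Peg 0: [4, 1]
Peg 1: [5, 3, 2]
Peg 2: []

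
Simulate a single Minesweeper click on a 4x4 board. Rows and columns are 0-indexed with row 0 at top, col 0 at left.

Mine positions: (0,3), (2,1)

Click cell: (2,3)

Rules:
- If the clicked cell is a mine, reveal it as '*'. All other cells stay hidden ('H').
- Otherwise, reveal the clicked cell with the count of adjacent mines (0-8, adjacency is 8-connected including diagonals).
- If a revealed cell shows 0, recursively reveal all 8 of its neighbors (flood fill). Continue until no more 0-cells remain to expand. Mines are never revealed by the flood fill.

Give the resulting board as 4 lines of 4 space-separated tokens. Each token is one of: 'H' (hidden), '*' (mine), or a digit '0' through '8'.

H H H H
H H 2 1
H H 1 0
H H 1 0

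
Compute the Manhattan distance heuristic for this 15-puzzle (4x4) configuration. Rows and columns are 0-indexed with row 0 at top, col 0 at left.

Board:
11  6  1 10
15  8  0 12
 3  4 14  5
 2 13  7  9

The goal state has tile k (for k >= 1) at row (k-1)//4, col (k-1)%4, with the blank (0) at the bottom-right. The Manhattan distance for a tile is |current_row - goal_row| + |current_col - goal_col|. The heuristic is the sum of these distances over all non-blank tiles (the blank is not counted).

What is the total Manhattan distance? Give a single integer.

Answer: 43

Derivation:
Tile 11: (0,0)->(2,2) = 4
Tile 6: (0,1)->(1,1) = 1
Tile 1: (0,2)->(0,0) = 2
Tile 10: (0,3)->(2,1) = 4
Tile 15: (1,0)->(3,2) = 4
Tile 8: (1,1)->(1,3) = 2
Tile 12: (1,3)->(2,3) = 1
Tile 3: (2,0)->(0,2) = 4
Tile 4: (2,1)->(0,3) = 4
Tile 14: (2,2)->(3,1) = 2
Tile 5: (2,3)->(1,0) = 4
Tile 2: (3,0)->(0,1) = 4
Tile 13: (3,1)->(3,0) = 1
Tile 7: (3,2)->(1,2) = 2
Tile 9: (3,3)->(2,0) = 4
Sum: 4 + 1 + 2 + 4 + 4 + 2 + 1 + 4 + 4 + 2 + 4 + 4 + 1 + 2 + 4 = 43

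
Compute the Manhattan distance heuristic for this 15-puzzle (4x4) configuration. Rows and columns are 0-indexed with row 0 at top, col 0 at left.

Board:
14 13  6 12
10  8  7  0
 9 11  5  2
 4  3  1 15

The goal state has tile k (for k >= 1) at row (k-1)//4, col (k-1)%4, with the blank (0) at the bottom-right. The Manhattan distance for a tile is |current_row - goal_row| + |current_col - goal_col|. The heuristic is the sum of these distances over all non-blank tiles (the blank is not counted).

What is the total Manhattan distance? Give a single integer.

Tile 14: at (0,0), goal (3,1), distance |0-3|+|0-1| = 4
Tile 13: at (0,1), goal (3,0), distance |0-3|+|1-0| = 4
Tile 6: at (0,2), goal (1,1), distance |0-1|+|2-1| = 2
Tile 12: at (0,3), goal (2,3), distance |0-2|+|3-3| = 2
Tile 10: at (1,0), goal (2,1), distance |1-2|+|0-1| = 2
Tile 8: at (1,1), goal (1,3), distance |1-1|+|1-3| = 2
Tile 7: at (1,2), goal (1,2), distance |1-1|+|2-2| = 0
Tile 9: at (2,0), goal (2,0), distance |2-2|+|0-0| = 0
Tile 11: at (2,1), goal (2,2), distance |2-2|+|1-2| = 1
Tile 5: at (2,2), goal (1,0), distance |2-1|+|2-0| = 3
Tile 2: at (2,3), goal (0,1), distance |2-0|+|3-1| = 4
Tile 4: at (3,0), goal (0,3), distance |3-0|+|0-3| = 6
Tile 3: at (3,1), goal (0,2), distance |3-0|+|1-2| = 4
Tile 1: at (3,2), goal (0,0), distance |3-0|+|2-0| = 5
Tile 15: at (3,3), goal (3,2), distance |3-3|+|3-2| = 1
Sum: 4 + 4 + 2 + 2 + 2 + 2 + 0 + 0 + 1 + 3 + 4 + 6 + 4 + 5 + 1 = 40

Answer: 40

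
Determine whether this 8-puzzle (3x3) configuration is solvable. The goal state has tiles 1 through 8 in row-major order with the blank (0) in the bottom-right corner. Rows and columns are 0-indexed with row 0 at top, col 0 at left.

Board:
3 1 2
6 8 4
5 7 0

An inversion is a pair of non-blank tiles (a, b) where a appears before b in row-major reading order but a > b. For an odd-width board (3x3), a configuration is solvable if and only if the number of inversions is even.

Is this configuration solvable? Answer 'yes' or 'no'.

Inversions (pairs i<j in row-major order where tile[i] > tile[j] > 0): 7
7 is odd, so the puzzle is not solvable.

Answer: no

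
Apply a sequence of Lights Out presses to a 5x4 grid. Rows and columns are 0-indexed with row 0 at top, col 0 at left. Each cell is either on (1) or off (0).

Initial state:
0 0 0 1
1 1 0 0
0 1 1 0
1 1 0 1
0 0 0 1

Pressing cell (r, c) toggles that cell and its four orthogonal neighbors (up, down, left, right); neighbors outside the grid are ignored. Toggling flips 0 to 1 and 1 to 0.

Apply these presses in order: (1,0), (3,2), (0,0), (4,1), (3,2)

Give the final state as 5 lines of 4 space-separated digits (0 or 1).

After press 1 at (1,0):
1 0 0 1
0 0 0 0
1 1 1 0
1 1 0 1
0 0 0 1

After press 2 at (3,2):
1 0 0 1
0 0 0 0
1 1 0 0
1 0 1 0
0 0 1 1

After press 3 at (0,0):
0 1 0 1
1 0 0 0
1 1 0 0
1 0 1 0
0 0 1 1

After press 4 at (4,1):
0 1 0 1
1 0 0 0
1 1 0 0
1 1 1 0
1 1 0 1

After press 5 at (3,2):
0 1 0 1
1 0 0 0
1 1 1 0
1 0 0 1
1 1 1 1

Answer: 0 1 0 1
1 0 0 0
1 1 1 0
1 0 0 1
1 1 1 1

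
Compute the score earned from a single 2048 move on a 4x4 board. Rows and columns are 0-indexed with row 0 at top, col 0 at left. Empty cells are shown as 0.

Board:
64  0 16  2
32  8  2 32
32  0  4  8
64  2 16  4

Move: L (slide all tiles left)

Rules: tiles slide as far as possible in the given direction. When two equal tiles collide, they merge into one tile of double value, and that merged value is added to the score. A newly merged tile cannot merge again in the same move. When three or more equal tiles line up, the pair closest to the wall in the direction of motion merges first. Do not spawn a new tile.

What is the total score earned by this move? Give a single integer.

Slide left:
row 0: [64, 0, 16, 2] -> [64, 16, 2, 0]  score +0 (running 0)
row 1: [32, 8, 2, 32] -> [32, 8, 2, 32]  score +0 (running 0)
row 2: [32, 0, 4, 8] -> [32, 4, 8, 0]  score +0 (running 0)
row 3: [64, 2, 16, 4] -> [64, 2, 16, 4]  score +0 (running 0)
Board after move:
64 16  2  0
32  8  2 32
32  4  8  0
64  2 16  4

Answer: 0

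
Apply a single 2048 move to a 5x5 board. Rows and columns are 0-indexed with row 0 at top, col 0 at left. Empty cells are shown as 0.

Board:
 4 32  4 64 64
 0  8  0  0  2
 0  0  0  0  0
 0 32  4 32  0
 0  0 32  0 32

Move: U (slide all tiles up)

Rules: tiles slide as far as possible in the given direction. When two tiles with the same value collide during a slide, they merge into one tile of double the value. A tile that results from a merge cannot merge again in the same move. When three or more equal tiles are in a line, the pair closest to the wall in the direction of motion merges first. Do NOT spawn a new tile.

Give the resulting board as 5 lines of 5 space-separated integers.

Answer:  4 32  8 64 64
 0  8 32 32  2
 0 32  0  0 32
 0  0  0  0  0
 0  0  0  0  0

Derivation:
Slide up:
col 0: [4, 0, 0, 0, 0] -> [4, 0, 0, 0, 0]
col 1: [32, 8, 0, 32, 0] -> [32, 8, 32, 0, 0]
col 2: [4, 0, 0, 4, 32] -> [8, 32, 0, 0, 0]
col 3: [64, 0, 0, 32, 0] -> [64, 32, 0, 0, 0]
col 4: [64, 2, 0, 0, 32] -> [64, 2, 32, 0, 0]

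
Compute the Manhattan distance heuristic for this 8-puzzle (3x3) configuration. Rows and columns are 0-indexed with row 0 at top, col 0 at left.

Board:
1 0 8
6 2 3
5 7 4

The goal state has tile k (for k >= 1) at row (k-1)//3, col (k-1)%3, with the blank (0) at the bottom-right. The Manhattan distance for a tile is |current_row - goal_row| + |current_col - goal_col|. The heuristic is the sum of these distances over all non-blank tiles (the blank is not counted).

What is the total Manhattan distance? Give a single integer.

Tile 1: (0,0)->(0,0) = 0
Tile 8: (0,2)->(2,1) = 3
Tile 6: (1,0)->(1,2) = 2
Tile 2: (1,1)->(0,1) = 1
Tile 3: (1,2)->(0,2) = 1
Tile 5: (2,0)->(1,1) = 2
Tile 7: (2,1)->(2,0) = 1
Tile 4: (2,2)->(1,0) = 3
Sum: 0 + 3 + 2 + 1 + 1 + 2 + 1 + 3 = 13

Answer: 13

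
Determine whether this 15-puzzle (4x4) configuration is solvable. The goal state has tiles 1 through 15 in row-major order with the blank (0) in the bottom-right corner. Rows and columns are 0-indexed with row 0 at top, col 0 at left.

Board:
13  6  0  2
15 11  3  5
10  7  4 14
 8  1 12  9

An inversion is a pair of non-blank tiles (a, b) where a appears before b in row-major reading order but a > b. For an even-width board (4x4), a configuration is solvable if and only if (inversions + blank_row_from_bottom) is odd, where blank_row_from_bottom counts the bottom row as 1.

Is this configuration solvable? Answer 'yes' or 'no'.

Inversions: 54
Blank is in row 0 (0-indexed from top), which is row 4 counting from the bottom (bottom = 1).
54 + 4 = 58, which is even, so the puzzle is not solvable.

Answer: no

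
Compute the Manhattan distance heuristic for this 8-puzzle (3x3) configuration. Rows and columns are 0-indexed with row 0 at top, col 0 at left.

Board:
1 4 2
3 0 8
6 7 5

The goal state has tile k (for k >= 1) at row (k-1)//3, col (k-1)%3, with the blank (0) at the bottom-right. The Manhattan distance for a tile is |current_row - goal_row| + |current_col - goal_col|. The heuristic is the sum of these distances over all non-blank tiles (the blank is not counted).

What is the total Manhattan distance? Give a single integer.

Tile 1: (0,0)->(0,0) = 0
Tile 4: (0,1)->(1,0) = 2
Tile 2: (0,2)->(0,1) = 1
Tile 3: (1,0)->(0,2) = 3
Tile 8: (1,2)->(2,1) = 2
Tile 6: (2,0)->(1,2) = 3
Tile 7: (2,1)->(2,0) = 1
Tile 5: (2,2)->(1,1) = 2
Sum: 0 + 2 + 1 + 3 + 2 + 3 + 1 + 2 = 14

Answer: 14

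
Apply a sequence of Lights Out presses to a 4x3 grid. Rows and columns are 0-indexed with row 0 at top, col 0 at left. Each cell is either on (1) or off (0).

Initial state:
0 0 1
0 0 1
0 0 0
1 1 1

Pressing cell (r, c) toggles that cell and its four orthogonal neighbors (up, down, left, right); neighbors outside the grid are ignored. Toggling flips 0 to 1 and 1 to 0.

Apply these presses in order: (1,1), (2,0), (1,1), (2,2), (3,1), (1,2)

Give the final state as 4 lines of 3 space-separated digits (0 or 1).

Answer: 0 0 0
1 1 1
1 1 0
1 0 1

Derivation:
After press 1 at (1,1):
0 1 1
1 1 0
0 1 0
1 1 1

After press 2 at (2,0):
0 1 1
0 1 0
1 0 0
0 1 1

After press 3 at (1,1):
0 0 1
1 0 1
1 1 0
0 1 1

After press 4 at (2,2):
0 0 1
1 0 0
1 0 1
0 1 0

After press 5 at (3,1):
0 0 1
1 0 0
1 1 1
1 0 1

After press 6 at (1,2):
0 0 0
1 1 1
1 1 0
1 0 1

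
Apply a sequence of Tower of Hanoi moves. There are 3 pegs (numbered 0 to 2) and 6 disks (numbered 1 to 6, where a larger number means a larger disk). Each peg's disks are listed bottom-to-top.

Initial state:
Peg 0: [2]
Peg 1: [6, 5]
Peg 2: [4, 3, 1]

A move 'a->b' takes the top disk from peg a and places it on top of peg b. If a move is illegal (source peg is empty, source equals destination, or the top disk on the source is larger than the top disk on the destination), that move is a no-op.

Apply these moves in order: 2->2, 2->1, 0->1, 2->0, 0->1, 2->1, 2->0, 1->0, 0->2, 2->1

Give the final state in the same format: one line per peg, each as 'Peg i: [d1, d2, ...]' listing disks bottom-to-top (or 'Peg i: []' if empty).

Answer: Peg 0: [2]
Peg 1: [6, 5, 1]
Peg 2: [4, 3]

Derivation:
After move 1 (2->2):
Peg 0: [2]
Peg 1: [6, 5]
Peg 2: [4, 3, 1]

After move 2 (2->1):
Peg 0: [2]
Peg 1: [6, 5, 1]
Peg 2: [4, 3]

After move 3 (0->1):
Peg 0: [2]
Peg 1: [6, 5, 1]
Peg 2: [4, 3]

After move 4 (2->0):
Peg 0: [2]
Peg 1: [6, 5, 1]
Peg 2: [4, 3]

After move 5 (0->1):
Peg 0: [2]
Peg 1: [6, 5, 1]
Peg 2: [4, 3]

After move 6 (2->1):
Peg 0: [2]
Peg 1: [6, 5, 1]
Peg 2: [4, 3]

After move 7 (2->0):
Peg 0: [2]
Peg 1: [6, 5, 1]
Peg 2: [4, 3]

After move 8 (1->0):
Peg 0: [2, 1]
Peg 1: [6, 5]
Peg 2: [4, 3]

After move 9 (0->2):
Peg 0: [2]
Peg 1: [6, 5]
Peg 2: [4, 3, 1]

After move 10 (2->1):
Peg 0: [2]
Peg 1: [6, 5, 1]
Peg 2: [4, 3]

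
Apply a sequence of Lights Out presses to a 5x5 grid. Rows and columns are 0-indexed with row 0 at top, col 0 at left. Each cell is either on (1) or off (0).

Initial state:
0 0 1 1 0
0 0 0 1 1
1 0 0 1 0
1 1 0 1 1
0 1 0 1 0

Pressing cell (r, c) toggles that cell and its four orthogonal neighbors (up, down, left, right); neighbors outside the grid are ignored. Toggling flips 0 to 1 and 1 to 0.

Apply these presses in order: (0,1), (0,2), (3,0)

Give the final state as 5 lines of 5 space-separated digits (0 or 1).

After press 1 at (0,1):
1 1 0 1 0
0 1 0 1 1
1 0 0 1 0
1 1 0 1 1
0 1 0 1 0

After press 2 at (0,2):
1 0 1 0 0
0 1 1 1 1
1 0 0 1 0
1 1 0 1 1
0 1 0 1 0

After press 3 at (3,0):
1 0 1 0 0
0 1 1 1 1
0 0 0 1 0
0 0 0 1 1
1 1 0 1 0

Answer: 1 0 1 0 0
0 1 1 1 1
0 0 0 1 0
0 0 0 1 1
1 1 0 1 0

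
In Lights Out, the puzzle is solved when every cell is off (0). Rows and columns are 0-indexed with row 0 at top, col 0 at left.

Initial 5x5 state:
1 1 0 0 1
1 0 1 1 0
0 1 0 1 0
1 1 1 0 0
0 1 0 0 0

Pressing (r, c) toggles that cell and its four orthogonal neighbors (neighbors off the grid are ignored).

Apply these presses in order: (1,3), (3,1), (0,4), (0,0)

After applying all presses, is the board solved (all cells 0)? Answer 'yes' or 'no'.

After press 1 at (1,3):
1 1 0 1 1
1 0 0 0 1
0 1 0 0 0
1 1 1 0 0
0 1 0 0 0

After press 2 at (3,1):
1 1 0 1 1
1 0 0 0 1
0 0 0 0 0
0 0 0 0 0
0 0 0 0 0

After press 3 at (0,4):
1 1 0 0 0
1 0 0 0 0
0 0 0 0 0
0 0 0 0 0
0 0 0 0 0

After press 4 at (0,0):
0 0 0 0 0
0 0 0 0 0
0 0 0 0 0
0 0 0 0 0
0 0 0 0 0

Lights still on: 0

Answer: yes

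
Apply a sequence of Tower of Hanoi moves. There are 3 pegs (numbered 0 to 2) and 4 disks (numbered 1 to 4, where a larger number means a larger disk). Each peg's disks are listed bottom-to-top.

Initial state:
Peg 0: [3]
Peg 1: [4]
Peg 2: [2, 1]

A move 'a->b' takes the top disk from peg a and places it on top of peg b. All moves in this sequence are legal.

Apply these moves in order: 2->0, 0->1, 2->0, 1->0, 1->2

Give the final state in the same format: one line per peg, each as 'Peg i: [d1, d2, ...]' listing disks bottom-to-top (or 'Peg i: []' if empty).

Answer: Peg 0: [3, 2, 1]
Peg 1: []
Peg 2: [4]

Derivation:
After move 1 (2->0):
Peg 0: [3, 1]
Peg 1: [4]
Peg 2: [2]

After move 2 (0->1):
Peg 0: [3]
Peg 1: [4, 1]
Peg 2: [2]

After move 3 (2->0):
Peg 0: [3, 2]
Peg 1: [4, 1]
Peg 2: []

After move 4 (1->0):
Peg 0: [3, 2, 1]
Peg 1: [4]
Peg 2: []

After move 5 (1->2):
Peg 0: [3, 2, 1]
Peg 1: []
Peg 2: [4]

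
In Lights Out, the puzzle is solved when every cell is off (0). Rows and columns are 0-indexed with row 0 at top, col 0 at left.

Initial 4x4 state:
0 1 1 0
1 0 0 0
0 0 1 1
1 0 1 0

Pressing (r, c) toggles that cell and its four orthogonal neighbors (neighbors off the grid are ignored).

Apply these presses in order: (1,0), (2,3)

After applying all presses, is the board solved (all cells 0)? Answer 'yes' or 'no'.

After press 1 at (1,0):
1 1 1 0
0 1 0 0
1 0 1 1
1 0 1 0

After press 2 at (2,3):
1 1 1 0
0 1 0 1
1 0 0 0
1 0 1 1

Lights still on: 9

Answer: no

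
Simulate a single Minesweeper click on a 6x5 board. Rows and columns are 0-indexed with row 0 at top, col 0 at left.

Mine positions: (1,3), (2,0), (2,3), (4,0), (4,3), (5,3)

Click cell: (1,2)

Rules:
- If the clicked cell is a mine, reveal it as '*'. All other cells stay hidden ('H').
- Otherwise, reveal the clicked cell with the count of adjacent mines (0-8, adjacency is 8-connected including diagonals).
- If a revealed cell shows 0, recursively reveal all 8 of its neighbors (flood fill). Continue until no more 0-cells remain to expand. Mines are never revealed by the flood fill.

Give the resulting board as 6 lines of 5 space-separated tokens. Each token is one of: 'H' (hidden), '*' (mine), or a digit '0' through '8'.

H H H H H
H H 2 H H
H H H H H
H H H H H
H H H H H
H H H H H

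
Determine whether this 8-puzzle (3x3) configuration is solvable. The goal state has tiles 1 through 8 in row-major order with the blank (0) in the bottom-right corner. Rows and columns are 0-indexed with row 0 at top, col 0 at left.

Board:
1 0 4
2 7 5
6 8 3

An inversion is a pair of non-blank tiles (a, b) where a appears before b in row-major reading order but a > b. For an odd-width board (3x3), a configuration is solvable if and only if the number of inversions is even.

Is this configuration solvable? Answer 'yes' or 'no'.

Inversions (pairs i<j in row-major order where tile[i] > tile[j] > 0): 8
8 is even, so the puzzle is solvable.

Answer: yes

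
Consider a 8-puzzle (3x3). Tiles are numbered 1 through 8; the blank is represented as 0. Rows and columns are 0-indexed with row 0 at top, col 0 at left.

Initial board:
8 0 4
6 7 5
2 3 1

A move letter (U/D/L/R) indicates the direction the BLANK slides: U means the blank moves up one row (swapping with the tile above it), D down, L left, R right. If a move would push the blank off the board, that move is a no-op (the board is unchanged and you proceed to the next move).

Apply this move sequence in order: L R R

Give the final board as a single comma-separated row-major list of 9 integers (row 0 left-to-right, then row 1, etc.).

After move 1 (L):
0 8 4
6 7 5
2 3 1

After move 2 (R):
8 0 4
6 7 5
2 3 1

After move 3 (R):
8 4 0
6 7 5
2 3 1

Answer: 8, 4, 0, 6, 7, 5, 2, 3, 1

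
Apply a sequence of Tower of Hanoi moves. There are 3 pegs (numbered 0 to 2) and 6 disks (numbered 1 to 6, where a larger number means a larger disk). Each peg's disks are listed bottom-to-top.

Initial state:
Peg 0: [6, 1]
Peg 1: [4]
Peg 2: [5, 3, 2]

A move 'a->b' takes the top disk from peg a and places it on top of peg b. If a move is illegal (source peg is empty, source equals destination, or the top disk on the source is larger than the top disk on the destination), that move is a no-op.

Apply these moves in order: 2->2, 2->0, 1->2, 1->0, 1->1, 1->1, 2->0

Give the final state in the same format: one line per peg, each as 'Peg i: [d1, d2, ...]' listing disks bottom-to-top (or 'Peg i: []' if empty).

After move 1 (2->2):
Peg 0: [6, 1]
Peg 1: [4]
Peg 2: [5, 3, 2]

After move 2 (2->0):
Peg 0: [6, 1]
Peg 1: [4]
Peg 2: [5, 3, 2]

After move 3 (1->2):
Peg 0: [6, 1]
Peg 1: [4]
Peg 2: [5, 3, 2]

After move 4 (1->0):
Peg 0: [6, 1]
Peg 1: [4]
Peg 2: [5, 3, 2]

After move 5 (1->1):
Peg 0: [6, 1]
Peg 1: [4]
Peg 2: [5, 3, 2]

After move 6 (1->1):
Peg 0: [6, 1]
Peg 1: [4]
Peg 2: [5, 3, 2]

After move 7 (2->0):
Peg 0: [6, 1]
Peg 1: [4]
Peg 2: [5, 3, 2]

Answer: Peg 0: [6, 1]
Peg 1: [4]
Peg 2: [5, 3, 2]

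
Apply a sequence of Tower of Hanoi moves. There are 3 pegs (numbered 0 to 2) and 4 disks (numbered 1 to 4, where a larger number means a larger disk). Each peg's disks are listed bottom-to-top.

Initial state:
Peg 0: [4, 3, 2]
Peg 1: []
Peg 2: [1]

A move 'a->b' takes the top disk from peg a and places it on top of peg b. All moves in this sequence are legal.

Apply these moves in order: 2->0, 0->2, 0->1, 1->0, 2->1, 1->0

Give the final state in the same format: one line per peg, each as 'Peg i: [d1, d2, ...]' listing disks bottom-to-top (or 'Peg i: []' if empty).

After move 1 (2->0):
Peg 0: [4, 3, 2, 1]
Peg 1: []
Peg 2: []

After move 2 (0->2):
Peg 0: [4, 3, 2]
Peg 1: []
Peg 2: [1]

After move 3 (0->1):
Peg 0: [4, 3]
Peg 1: [2]
Peg 2: [1]

After move 4 (1->0):
Peg 0: [4, 3, 2]
Peg 1: []
Peg 2: [1]

After move 5 (2->1):
Peg 0: [4, 3, 2]
Peg 1: [1]
Peg 2: []

After move 6 (1->0):
Peg 0: [4, 3, 2, 1]
Peg 1: []
Peg 2: []

Answer: Peg 0: [4, 3, 2, 1]
Peg 1: []
Peg 2: []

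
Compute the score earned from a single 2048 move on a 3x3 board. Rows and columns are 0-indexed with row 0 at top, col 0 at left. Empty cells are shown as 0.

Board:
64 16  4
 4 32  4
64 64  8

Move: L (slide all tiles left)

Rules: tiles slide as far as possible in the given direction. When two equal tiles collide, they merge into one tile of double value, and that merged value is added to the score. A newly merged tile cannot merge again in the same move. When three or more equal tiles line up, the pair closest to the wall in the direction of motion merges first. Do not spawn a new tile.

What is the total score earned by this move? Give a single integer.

Answer: 128

Derivation:
Slide left:
row 0: [64, 16, 4] -> [64, 16, 4]  score +0 (running 0)
row 1: [4, 32, 4] -> [4, 32, 4]  score +0 (running 0)
row 2: [64, 64, 8] -> [128, 8, 0]  score +128 (running 128)
Board after move:
 64  16   4
  4  32   4
128   8   0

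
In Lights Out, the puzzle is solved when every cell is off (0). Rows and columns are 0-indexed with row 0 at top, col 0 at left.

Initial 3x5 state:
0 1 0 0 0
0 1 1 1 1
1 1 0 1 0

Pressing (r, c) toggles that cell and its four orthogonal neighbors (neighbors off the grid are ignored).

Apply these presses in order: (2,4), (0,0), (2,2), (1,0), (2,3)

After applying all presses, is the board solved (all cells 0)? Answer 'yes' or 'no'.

After press 1 at (2,4):
0 1 0 0 0
0 1 1 1 0
1 1 0 0 1

After press 2 at (0,0):
1 0 0 0 0
1 1 1 1 0
1 1 0 0 1

After press 3 at (2,2):
1 0 0 0 0
1 1 0 1 0
1 0 1 1 1

After press 4 at (1,0):
0 0 0 0 0
0 0 0 1 0
0 0 1 1 1

After press 5 at (2,3):
0 0 0 0 0
0 0 0 0 0
0 0 0 0 0

Lights still on: 0

Answer: yes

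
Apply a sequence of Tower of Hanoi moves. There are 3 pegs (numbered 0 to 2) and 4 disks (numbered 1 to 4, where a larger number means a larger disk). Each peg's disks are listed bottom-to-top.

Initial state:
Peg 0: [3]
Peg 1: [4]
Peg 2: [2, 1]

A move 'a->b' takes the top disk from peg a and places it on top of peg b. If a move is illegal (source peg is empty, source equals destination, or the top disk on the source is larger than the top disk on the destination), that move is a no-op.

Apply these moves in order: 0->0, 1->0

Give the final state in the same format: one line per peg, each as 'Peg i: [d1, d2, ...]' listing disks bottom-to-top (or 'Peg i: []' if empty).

After move 1 (0->0):
Peg 0: [3]
Peg 1: [4]
Peg 2: [2, 1]

After move 2 (1->0):
Peg 0: [3]
Peg 1: [4]
Peg 2: [2, 1]

Answer: Peg 0: [3]
Peg 1: [4]
Peg 2: [2, 1]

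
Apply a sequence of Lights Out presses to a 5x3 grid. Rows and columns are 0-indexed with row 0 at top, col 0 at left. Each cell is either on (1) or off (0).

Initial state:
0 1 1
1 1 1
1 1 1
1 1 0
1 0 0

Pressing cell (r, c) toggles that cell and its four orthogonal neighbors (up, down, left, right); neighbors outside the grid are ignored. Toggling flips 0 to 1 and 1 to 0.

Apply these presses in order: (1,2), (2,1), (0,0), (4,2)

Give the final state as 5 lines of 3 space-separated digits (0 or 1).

Answer: 1 0 0
0 1 0
0 0 1
1 0 1
1 1 1

Derivation:
After press 1 at (1,2):
0 1 0
1 0 0
1 1 0
1 1 0
1 0 0

After press 2 at (2,1):
0 1 0
1 1 0
0 0 1
1 0 0
1 0 0

After press 3 at (0,0):
1 0 0
0 1 0
0 0 1
1 0 0
1 0 0

After press 4 at (4,2):
1 0 0
0 1 0
0 0 1
1 0 1
1 1 1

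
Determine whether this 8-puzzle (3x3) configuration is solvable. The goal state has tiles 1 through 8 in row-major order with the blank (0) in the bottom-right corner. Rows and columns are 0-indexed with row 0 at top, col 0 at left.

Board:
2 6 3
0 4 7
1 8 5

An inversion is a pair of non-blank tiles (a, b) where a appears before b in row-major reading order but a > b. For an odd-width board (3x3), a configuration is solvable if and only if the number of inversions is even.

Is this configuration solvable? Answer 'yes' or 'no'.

Inversions (pairs i<j in row-major order where tile[i] > tile[j] > 0): 10
10 is even, so the puzzle is solvable.

Answer: yes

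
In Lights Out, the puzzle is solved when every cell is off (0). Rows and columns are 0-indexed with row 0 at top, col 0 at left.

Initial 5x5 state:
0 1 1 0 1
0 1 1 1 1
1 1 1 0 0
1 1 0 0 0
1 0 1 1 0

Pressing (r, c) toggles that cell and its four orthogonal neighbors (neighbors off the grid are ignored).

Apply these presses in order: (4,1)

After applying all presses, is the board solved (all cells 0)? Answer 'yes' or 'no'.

After press 1 at (4,1):
0 1 1 0 1
0 1 1 1 1
1 1 1 0 0
1 0 0 0 0
0 1 0 1 0

Lights still on: 13

Answer: no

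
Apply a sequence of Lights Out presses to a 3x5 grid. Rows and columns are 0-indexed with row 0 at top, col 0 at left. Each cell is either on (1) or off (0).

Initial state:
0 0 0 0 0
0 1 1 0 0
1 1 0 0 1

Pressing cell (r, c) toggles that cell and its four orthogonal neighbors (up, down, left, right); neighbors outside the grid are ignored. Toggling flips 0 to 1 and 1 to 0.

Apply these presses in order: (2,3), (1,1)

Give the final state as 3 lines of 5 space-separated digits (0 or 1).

Answer: 0 1 0 0 0
1 0 0 1 0
1 0 1 1 0

Derivation:
After press 1 at (2,3):
0 0 0 0 0
0 1 1 1 0
1 1 1 1 0

After press 2 at (1,1):
0 1 0 0 0
1 0 0 1 0
1 0 1 1 0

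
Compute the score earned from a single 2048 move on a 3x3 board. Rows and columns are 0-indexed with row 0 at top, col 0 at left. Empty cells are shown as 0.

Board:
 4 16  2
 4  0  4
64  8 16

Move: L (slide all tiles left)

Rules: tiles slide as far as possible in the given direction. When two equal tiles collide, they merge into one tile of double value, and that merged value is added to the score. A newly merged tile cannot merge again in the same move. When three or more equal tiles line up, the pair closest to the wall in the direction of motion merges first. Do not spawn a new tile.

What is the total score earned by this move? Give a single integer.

Slide left:
row 0: [4, 16, 2] -> [4, 16, 2]  score +0 (running 0)
row 1: [4, 0, 4] -> [8, 0, 0]  score +8 (running 8)
row 2: [64, 8, 16] -> [64, 8, 16]  score +0 (running 8)
Board after move:
 4 16  2
 8  0  0
64  8 16

Answer: 8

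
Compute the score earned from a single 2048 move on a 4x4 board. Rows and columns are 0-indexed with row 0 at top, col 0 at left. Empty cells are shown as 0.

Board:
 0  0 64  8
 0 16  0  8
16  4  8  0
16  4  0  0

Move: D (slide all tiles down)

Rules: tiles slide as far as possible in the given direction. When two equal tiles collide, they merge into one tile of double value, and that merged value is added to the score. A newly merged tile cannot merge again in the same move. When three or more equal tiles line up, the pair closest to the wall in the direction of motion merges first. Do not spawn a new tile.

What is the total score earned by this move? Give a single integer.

Answer: 56

Derivation:
Slide down:
col 0: [0, 0, 16, 16] -> [0, 0, 0, 32]  score +32 (running 32)
col 1: [0, 16, 4, 4] -> [0, 0, 16, 8]  score +8 (running 40)
col 2: [64, 0, 8, 0] -> [0, 0, 64, 8]  score +0 (running 40)
col 3: [8, 8, 0, 0] -> [0, 0, 0, 16]  score +16 (running 56)
Board after move:
 0  0  0  0
 0  0  0  0
 0 16 64  0
32  8  8 16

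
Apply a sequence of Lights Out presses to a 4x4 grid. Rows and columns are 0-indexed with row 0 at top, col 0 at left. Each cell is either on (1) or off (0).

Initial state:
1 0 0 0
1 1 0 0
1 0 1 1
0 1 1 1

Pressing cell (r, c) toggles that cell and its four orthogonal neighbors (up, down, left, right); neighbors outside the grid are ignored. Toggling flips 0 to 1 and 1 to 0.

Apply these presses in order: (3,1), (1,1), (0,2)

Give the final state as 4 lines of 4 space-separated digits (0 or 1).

Answer: 1 0 1 1
0 0 0 0
1 0 1 1
1 0 0 1

Derivation:
After press 1 at (3,1):
1 0 0 0
1 1 0 0
1 1 1 1
1 0 0 1

After press 2 at (1,1):
1 1 0 0
0 0 1 0
1 0 1 1
1 0 0 1

After press 3 at (0,2):
1 0 1 1
0 0 0 0
1 0 1 1
1 0 0 1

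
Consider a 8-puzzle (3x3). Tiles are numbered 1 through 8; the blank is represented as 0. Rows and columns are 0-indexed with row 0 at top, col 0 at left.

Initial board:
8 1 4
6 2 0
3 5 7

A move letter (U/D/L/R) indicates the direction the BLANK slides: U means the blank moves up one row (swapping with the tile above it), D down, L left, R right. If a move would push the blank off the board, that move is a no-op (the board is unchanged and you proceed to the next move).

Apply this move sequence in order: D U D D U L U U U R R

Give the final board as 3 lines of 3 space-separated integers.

Answer: 8 4 0
6 1 2
3 5 7

Derivation:
After move 1 (D):
8 1 4
6 2 7
3 5 0

After move 2 (U):
8 1 4
6 2 0
3 5 7

After move 3 (D):
8 1 4
6 2 7
3 5 0

After move 4 (D):
8 1 4
6 2 7
3 5 0

After move 5 (U):
8 1 4
6 2 0
3 5 7

After move 6 (L):
8 1 4
6 0 2
3 5 7

After move 7 (U):
8 0 4
6 1 2
3 5 7

After move 8 (U):
8 0 4
6 1 2
3 5 7

After move 9 (U):
8 0 4
6 1 2
3 5 7

After move 10 (R):
8 4 0
6 1 2
3 5 7

After move 11 (R):
8 4 0
6 1 2
3 5 7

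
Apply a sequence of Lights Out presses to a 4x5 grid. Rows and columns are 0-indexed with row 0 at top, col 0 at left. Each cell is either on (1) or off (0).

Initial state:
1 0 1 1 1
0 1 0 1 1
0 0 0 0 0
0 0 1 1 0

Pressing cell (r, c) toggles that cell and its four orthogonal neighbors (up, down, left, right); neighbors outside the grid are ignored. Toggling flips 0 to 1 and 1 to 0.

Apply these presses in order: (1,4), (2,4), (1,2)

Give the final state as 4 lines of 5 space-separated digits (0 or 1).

Answer: 1 0 0 1 0
0 0 1 1 1
0 0 1 1 0
0 0 1 1 1

Derivation:
After press 1 at (1,4):
1 0 1 1 0
0 1 0 0 0
0 0 0 0 1
0 0 1 1 0

After press 2 at (2,4):
1 0 1 1 0
0 1 0 0 1
0 0 0 1 0
0 0 1 1 1

After press 3 at (1,2):
1 0 0 1 0
0 0 1 1 1
0 0 1 1 0
0 0 1 1 1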